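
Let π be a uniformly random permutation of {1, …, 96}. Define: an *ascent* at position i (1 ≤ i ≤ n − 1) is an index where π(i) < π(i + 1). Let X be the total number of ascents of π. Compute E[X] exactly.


Write X = Σ X_I over i = 1, …, 95, with X_I the indicator of one ascent.
There are 95 indicators.
For each fixed i, the pair (π(i), π(i+1)) is a uniformly random ordered pair of distinct values from {1, …, 96}; by symmetry P[π(i) < π(i+1)] = 1/2.
By linearity: E[X] = 95 · (1/2) = (96 − 1) · (1/2) = 95/2 ≈ 47.500000.

E[X] = 95/2 = 47.500000.


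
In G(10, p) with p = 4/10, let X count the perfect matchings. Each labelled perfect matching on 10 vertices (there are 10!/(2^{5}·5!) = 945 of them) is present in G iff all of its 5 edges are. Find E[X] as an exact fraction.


K_10 has 10!/(2^{5}·5!) = 945 labelled perfect matchings.
For each such perfect matching H, let X_H = 1 if all 5 edges of H are present in G. Then P[X_H = 1] = p^{5} = (2/5)^{5} = 32/3125.
By linearity: E[X] = Σ_H E[X_H] = 945 · p^{5} = 945 · 32/3125 = 6048/625.
Numerically: E[X] ≈ 9.6768.

E[X] = 945 · (2/5)^{5} = 6048/625 ≈ 9.6768.


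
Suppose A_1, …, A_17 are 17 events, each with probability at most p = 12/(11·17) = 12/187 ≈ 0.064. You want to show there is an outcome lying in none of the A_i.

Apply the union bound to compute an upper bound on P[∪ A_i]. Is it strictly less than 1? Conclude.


Union bound: P[∪_{i=1}^{17} A_i] ≤ Σ_i P[A_i] ≤ 17·p = 17·(12/187) = 12/11.
Numerically: 12/11 ≈ 1.091.
Is 12/11 < 1? NO.
Since the bound 12/11 is ≥ 1, the union bound is uninformative here; it does NOT by itself certify existence.

17·p = 12/11 ≈ 1.091; existence NOT certified by the union bound.


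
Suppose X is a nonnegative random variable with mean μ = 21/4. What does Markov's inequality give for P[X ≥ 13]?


μ = E[X] = 21/4, a = 13.
Markov: P[X ≥ 13] ≤ μ/a = (21/4)/13 = 21/52.
Numerically: ≈ 0.40385.
(Since a = 13 > μ = 5.25000, the bound 21/52 is < 1 and informative.)

P[X ≥ 13] ≤ 21/52 ≈ 0.40385.


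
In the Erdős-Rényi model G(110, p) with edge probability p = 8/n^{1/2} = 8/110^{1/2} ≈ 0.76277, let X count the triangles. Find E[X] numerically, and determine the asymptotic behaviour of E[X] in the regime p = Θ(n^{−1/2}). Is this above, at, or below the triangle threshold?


Number of potential triangles: C(110, 3) = 215820.
Each occurs with probability p³ ≈ (0.76277)³ ≈ 4.4379350e-01.
By linearity: E[X] = C(110, 3)·p³ ≈ 215820 · 4.4379350e-01 ≈ 95779.51233.
Since α = 1/2 < 1, p = c/n^{1/2} ≫ 1/n is above the triangle threshold p ~ 1/n. Asymptotically E[X] ~ (c³/6)·n^{3(1−α)} = (8³/6)·n^{1.5} → ∞; triangles are abundant w.h.p.

E[X] ≈ 95779.51233; in regime p = Θ(1/n^{1/2}) E[X] diverges (above the triangle threshold p ~ 1/n).


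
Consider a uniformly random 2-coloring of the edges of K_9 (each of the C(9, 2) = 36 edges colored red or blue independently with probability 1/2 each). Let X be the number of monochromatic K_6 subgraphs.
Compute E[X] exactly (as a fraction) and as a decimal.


Let X = Σ_S X_S over the C(9, 6) = 84 subsets S of size 6, where X_S = 1 if the K_6 on S is monochromatic.
For a fixed S, the K_6 on S has C(6, 2) = 15 edges. P[all 15 edges red] = (1/2)^15, and likewise for blue, so P[monochromatic] = 2·(1/2)^15 = 2^{1 − 15} = 1/16384.
By linearity: E[X] = C(9, 6) · 2^{1 − 15} = 84 · 1/16384 = 21/4096.
Numerically: E[X] ≈ 0.005127.

E[X] = C(9,6)·2^(1−C(6,2)) = 21/4096 ≈ 0.005127.


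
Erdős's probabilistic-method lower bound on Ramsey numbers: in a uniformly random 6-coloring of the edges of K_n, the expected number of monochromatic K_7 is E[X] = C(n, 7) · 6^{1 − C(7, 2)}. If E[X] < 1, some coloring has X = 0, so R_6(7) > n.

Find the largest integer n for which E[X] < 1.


We need C(n, 7) · 6^{1 − 21} < 1, i.e. C(n, 7) < 6^{21 − 1} = 3656158440062976.
Check values of n near the boundary:
  n = 563: C(563, 7) = 3426622515769596; 3426622515769596 < 3656158440062976? YES
  n = 564: C(564, 7) = 3469685994423792; 3469685994423792 < 3656158440062976? YES
  n = 565: C(565, 7) = 3513212521235560; 3513212521235560 < 3656158440062976? YES
  n = 566: C(566, 7) = 3557206237959440; 3557206237959440 < 3656158440062976? YES
  n = 567: C(567, 7) = 3601671315933933; 3601671315933933 < 3656158440062976? YES
  n = 568: C(568, 7) = 3646611956239704; 3646611956239704 < 3656158440062976? YES
  n = 569: C(569, 7) = 3692032389858348; 3692032389858348 < 3656158440062976? NO
  n = 570: C(570, 7) = 3737936877831720; 3737936877831720 < 3656158440062976? NO
  n = 571: C(571, 7) = 3784329711421830; 3784329711421830 < 3656158440062976? NO
The largest n with C(n, 7) < 3656158440062976 is n = 568 (where E[X] = 16882462760369/16926659444736 ≈ 0.9974). Hence R_6(7) > 568, i.e. R_6(7) ≥ 569.

Largest n = 568; hence R_6(7) > 568.


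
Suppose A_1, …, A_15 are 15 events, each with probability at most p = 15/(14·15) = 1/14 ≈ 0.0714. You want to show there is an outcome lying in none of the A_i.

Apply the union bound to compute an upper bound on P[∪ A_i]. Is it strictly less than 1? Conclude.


Union bound: P[∪_{i=1}^{15} A_i] ≤ Σ_i P[A_i] ≤ 15·p = 15·(1/14) = 15/14.
Numerically: 15/14 ≈ 1.0714.
Is 15/14 < 1? NO.
Since the bound 15/14 is ≥ 1, the union bound is uninformative here; it does NOT by itself certify existence.

15·p = 15/14 ≈ 1.0714; existence NOT certified by the union bound.


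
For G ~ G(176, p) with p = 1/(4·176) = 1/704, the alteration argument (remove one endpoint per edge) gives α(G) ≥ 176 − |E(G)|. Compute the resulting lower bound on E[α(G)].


E[|E(G)|] = C(176, 2)·p = 15400 · (1/704) = 175/8.
E[α(G)] ≥ n − E[|E(G)|] = 176 − 175/8 = 1233/8.
Numerically: ≈ 154.12500.
(This is only a lower bound; the true E[α(G)] may be larger.)

E[α(G)] ≥ 1233/8 ≈ 154.12500.


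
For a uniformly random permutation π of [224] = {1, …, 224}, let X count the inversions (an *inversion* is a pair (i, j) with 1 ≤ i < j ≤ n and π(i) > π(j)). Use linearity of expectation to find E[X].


Write X = Σ X_I over the C(224, 2) = 24976 pairs i < j, with X_I the indicator of one inversion.
There are 24976 indicators.
For each fixed pair i < j, the values π(i) and π(j) are two distinct elements of {1, …, 224} in uniformly random order; by symmetry P[π(i) > π(j)] = 1/2.
By linearity: E[X] = 24976 · (1/2) = C(224, 2) · (1/2) = 24976/2 = 12488 ≈ 12488.00000.

E[X] = 12488 = 12488.00000.


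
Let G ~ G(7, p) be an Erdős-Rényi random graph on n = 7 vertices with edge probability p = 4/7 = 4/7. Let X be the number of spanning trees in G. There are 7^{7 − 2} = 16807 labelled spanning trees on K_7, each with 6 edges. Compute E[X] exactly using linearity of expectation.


K_7 has 7^{7 − 2} = 16807 labelled spanning trees.
For each such spanning tree H, let X_H = 1 if all 6 edges of H are present in G. Then P[X_H = 1] = p^{6} = (4/7)^{6} = 4096/117649.
By linearity: E[X] = Σ_H E[X_H] = 16807 · p^{6} = 16807 · 4096/117649 = 4096/7.
Numerically: E[X] ≈ 585.

E[X] = 16807 · (4/7)^{6} = 4096/7 ≈ 585.


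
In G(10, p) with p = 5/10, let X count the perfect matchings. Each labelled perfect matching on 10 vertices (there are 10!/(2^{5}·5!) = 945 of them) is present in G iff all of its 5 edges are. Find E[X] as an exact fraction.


K_10 has 10!/(2^{5}·5!) = 945 labelled perfect matchings.
For each such perfect matching H, let X_H = 1 if all 5 edges of H are present in G. Then P[X_H = 1] = p^{5} = (1/2)^{5} = 1/32.
By linearity of expectation: E[X] = Σ_H E[X_H] = 945 · p^{5} = 945 · 1/32 = 945/32.
Numerically: E[X] ≈ 29.531.

E[X] = 945 · (1/2)^{5} = 945/32 ≈ 29.531.


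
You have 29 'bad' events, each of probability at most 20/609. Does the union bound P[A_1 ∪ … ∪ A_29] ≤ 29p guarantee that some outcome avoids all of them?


Union bound: P[∪_{i=1}^{29} A_i] ≤ Σ_i P[A_i] ≤ 29·p = 29·(20/609) = 20/21.
Numerically: 20/21 ≈ 0.9523810.
Is 20/21 < 1? YES.
Since P[∪ A_i] ≤ 20/21 < 1, the complement has P[∩ A_i^c] ≥ 1 − 20/21 = 1/21 > 0, so some outcome avoids every A_i.

29·p = 20/21 ≈ 0.9523810; existence CERTIFIED by the union bound.


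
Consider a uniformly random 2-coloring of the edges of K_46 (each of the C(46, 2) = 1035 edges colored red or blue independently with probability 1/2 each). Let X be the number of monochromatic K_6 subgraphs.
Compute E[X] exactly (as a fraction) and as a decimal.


Let X = Σ_S X_S over the C(46, 6) = 9366819 subsets S of size 6, where X_S = 1 if the K_6 on S is monochromatic.
For a fixed S, the K_6 on S has C(6, 2) = 15 edges. P[all 15 edges red] = (1/2)^15, and likewise for blue, so P[monochromatic] = 2·(1/2)^15 = 2^{1 − 15} = 1/16384.
By linearity: E[X] = C(46, 6) · 2^{1 − 15} = 9366819 · 1/16384 = 9366819/16384.
Numerically: E[X] ≈ 571.7053.

E[X] = C(46,6)·2^(1−C(6,2)) = 9366819/16384 ≈ 571.7053.


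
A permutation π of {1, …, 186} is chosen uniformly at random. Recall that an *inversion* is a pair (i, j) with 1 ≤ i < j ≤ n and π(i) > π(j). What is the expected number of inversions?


Write X = Σ X_I over the C(186, 2) = 17205 pairs i < j, with X_I the indicator of one inversion.
There are 17205 indicators.
For each fixed pair i < j, the values π(i) and π(j) are two distinct elements of {1, …, 186} in uniformly random order; by symmetry P[π(i) > π(j)] = 1/2.
By linearity: E[X] = 17205 · (1/2) = C(186, 2) · (1/2) = 17205/2 = 17205/2 ≈ 8602.50000.

E[X] = 17205/2 = 8602.50000.


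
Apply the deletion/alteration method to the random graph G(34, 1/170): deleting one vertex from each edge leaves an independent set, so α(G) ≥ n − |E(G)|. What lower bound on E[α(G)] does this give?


E[|E(G)|] = C(34, 2)·p = 561 · (1/170) = 33/10.
E[α(G)] ≥ n − E[|E(G)|] = 34 − 33/10 = 307/10.
Numerically: ≈ 30.70000.
(This is only a lower bound; the true E[α(G)] may be larger.)

E[α(G)] ≥ 307/10 ≈ 30.70000.


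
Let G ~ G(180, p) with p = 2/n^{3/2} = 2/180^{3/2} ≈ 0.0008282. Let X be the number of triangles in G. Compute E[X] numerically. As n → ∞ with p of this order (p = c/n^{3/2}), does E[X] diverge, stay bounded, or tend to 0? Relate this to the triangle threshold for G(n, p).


Number of potential triangles: C(180, 3) = 955860.
Each occurs with probability p³ ≈ (0.0008282)³ ≈ 5.680201e-10.
By linearity: E[X] = C(180, 3)·p³ ≈ 955860 · 5.680201e-10 ≈ 0.0005.
Since α = 3/2 > 1, p = c/n^{3/2} = o(1/n) is below the triangle threshold p ~ 1/n. Asymptotically E[X] ~ (c³/6)·n^{3(1−α)} = (2³/6)·n^{-1.5} → 0, so by Markov's inequality G has no triangles w.h.p.

E[X] ≈ 0.0005; in regime p = Θ(1/n^{3/2}) E[X] tends to 0 (below the triangle threshold p ~ 1/n).


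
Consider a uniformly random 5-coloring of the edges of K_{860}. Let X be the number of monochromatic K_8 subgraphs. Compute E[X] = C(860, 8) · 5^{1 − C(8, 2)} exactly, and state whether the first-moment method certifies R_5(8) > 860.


E[X] = C(860, 8) · 5^{1 − 28} = 7182671140665308145 · 5^{−27} = 7182671140665308145/7450580596923828125.
As a reduced fraction: E[X] = 1436534228133061629/1490116119384765625 ≈ 0.96404.
Is E[X] < 1? YES.
Since E[X] < 1, there exists a 5-coloring of K_{860} with no monochromatic K_8; hence R_5(8) > 860.

E[X] = 1436534228133061629/1490116119384765625 ≈ 0.96404; E[X] < 1, so R_5(8) > 860.


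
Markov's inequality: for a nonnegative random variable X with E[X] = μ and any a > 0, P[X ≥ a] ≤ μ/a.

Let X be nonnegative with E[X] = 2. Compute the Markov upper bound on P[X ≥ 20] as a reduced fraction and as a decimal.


μ = E[X] = 2, a = 20.
Markov: P[X ≥ 20] ≤ μ/a = (2)/20 = 1/10.
Numerically: ≈ 0.1000.
(Since a = 20 > μ = 2.0000, the bound 1/10 is < 1 and informative.)

P[X ≥ 20] ≤ 1/10 ≈ 0.1000.


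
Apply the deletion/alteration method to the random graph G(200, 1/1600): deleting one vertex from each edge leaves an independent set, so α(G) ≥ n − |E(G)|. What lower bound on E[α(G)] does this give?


E[|E(G)|] = C(200, 2)·p = 19900 · (1/1600) = 199/16.
E[α(G)] ≥ n − E[|E(G)|] = 200 − 199/16 = 3001/16.
Numerically: ≈ 187.5625.
(This is only a lower bound; the true E[α(G)] may be larger.)

E[α(G)] ≥ 3001/16 ≈ 187.5625.


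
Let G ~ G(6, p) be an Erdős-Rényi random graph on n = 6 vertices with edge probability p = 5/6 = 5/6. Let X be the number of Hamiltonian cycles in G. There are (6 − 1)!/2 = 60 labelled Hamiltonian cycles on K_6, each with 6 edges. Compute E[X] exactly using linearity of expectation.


K_6 has (6 − 1)!/2 = 60 labelled Hamiltonian cycles.
For each such Hamiltonian cycle H, let X_H = 1 if all 6 edges of H are present in G. Then P[X_H = 1] = p^{6} = (5/6)^{6} = 15625/46656.
Summing the indicators: E[X] = Σ_H E[X_H] = 60 · p^{6} = 60 · 15625/46656 = 78125/3888.
Numerically: E[X] ≈ 20.0939.

E[X] = 60 · (5/6)^{6} = 78125/3888 ≈ 20.0939.


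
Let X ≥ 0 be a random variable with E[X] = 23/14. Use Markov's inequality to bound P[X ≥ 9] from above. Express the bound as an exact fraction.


μ = E[X] = 23/14, a = 9.
Markov: P[X ≥ 9] ≤ μ/a = (23/14)/9 = 23/126.
Numerically: ≈ 0.1825.
(Since a = 9 > μ = 1.6429, the bound 23/126 is < 1 and informative.)

P[X ≥ 9] ≤ 23/126 ≈ 0.1825.


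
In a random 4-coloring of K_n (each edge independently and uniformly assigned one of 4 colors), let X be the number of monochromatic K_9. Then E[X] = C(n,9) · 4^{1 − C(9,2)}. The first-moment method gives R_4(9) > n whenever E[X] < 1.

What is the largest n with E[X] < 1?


We need C(n, 9) · 4^{1 − 36} < 1, i.e. C(n, 9) < 4^{36 − 1} = 1180591620717411303424.
Check values of n near the boundary:
  n = 912: C(912, 9) = 1156095740032081475120; 1156095740032081475120 < 1180591620717411303424? YES
  n = 913: C(913, 9) = 1167605542753639808390; 1167605542753639808390 < 1180591620717411303424? YES
  n = 914: C(914, 9) = 1179217089587653905932; 1179217089587653905932 < 1180591620717411303424? YES
  n = 915: C(915, 9) = 1190931166636537885130; 1190931166636537885130 < 1180591620717411303424? NO
  n = 916: C(916, 9) = 1202748565202942340440; 1202748565202942340440 < 1180591620717411303424? NO
  n = 917: C(917, 9) = 1214670081818390006810; 1214670081818390006810 < 1180591620717411303424? NO
The largest n with C(n, 9) < 1180591620717411303424 is n = 914 (where E[X] = 294804272396913476483/295147905179352825856 ≈ 0.998836). Hence R_4(9) > 914, i.e. R_4(9) ≥ 915.

Largest n = 914; hence R_4(9) > 914.


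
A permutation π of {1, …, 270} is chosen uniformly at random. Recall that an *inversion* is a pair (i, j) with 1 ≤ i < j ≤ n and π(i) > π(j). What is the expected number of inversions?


Write X = Σ X_I over the C(270, 2) = 36315 pairs i < j, with X_I the indicator of one inversion.
There are 36315 indicators.
For each fixed pair i < j, the values π(i) and π(j) are two distinct elements of {1, …, 270} in uniformly random order; by symmetry P[π(i) > π(j)] = 1/2.
By linearity: E[X] = 36315 · (1/2) = C(270, 2) · (1/2) = 36315/2 = 36315/2 ≈ 18157.5000.

E[X] = 36315/2 = 18157.5000.


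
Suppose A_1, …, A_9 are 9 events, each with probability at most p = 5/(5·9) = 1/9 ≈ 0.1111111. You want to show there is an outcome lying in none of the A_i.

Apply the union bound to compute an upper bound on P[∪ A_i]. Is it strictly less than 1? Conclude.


Union bound: P[∪_{i=1}^{9} A_i] ≤ Σ_i P[A_i] ≤ 9·p = 9·(1/9) = 1.
Numerically: 1 ≈ 1.0000000.
Is 1 < 1? NO.
Since the bound 1 is ≥ 1, the union bound is uninformative here; it does NOT by itself certify existence.

9·p = 1 ≈ 1.0000000; existence NOT certified by the union bound.


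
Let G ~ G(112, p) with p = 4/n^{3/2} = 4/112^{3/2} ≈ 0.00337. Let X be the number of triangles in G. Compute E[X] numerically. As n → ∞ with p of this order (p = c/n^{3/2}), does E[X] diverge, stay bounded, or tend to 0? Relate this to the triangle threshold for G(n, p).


Number of potential triangles: C(112, 3) = 227920.
Each occurs with probability p³ ≈ (0.00337)³ ≈ 3.84325e-08.
By linearity: E[X] = C(112, 3)·p³ ≈ 227920 · 3.84325e-08 ≈ 0.009.
Since α = 3/2 > 1, p = c/n^{3/2} = o(1/n) is below the triangle threshold p ~ 1/n. Asymptotically E[X] ~ (c³/6)·n^{3(1−α)} = (4³/6)·n^{-1.5} → 0, so by Markov's inequality G has no triangles w.h.p.

E[X] ≈ 0.009; in regime p = Θ(1/n^{3/2}) E[X] tends to 0 (below the triangle threshold p ~ 1/n).


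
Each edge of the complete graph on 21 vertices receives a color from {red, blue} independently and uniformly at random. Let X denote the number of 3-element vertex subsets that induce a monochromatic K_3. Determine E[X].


Let X = Σ_S X_S over the C(21, 3) = 1330 subsets S of size 3, where X_S = 1 if the K_3 on S is monochromatic.
For a fixed S, the K_3 on S has C(3, 2) = 3 edges. P[all 3 edges red] = (1/2)^3, and likewise for blue, so P[monochromatic] = 2·(1/2)^3 = 2^{1 − 3} = 1/4.
By linearity of expectation: E[X] = C(21, 3) · 2^{1 − 3} = 1330 · 1/4 = 665/2.
Numerically: E[X] ≈ 332.5000.

E[X] = C(21,3)·2^(1−C(3,2)) = 665/2 ≈ 332.5000.


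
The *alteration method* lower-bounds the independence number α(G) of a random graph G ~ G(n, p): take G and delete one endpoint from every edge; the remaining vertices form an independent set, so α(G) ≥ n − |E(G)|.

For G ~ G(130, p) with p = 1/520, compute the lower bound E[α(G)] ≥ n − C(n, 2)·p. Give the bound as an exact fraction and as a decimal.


E[|E(G)|] = C(130, 2)·p = 8385 · (1/520) = 129/8.
E[α(G)] ≥ n − E[|E(G)|] = 130 − 129/8 = 911/8.
Numerically: ≈ 113.8750.
(This is only a lower bound; the true E[α(G)] may be larger.)

E[α(G)] ≥ 911/8 ≈ 113.8750.


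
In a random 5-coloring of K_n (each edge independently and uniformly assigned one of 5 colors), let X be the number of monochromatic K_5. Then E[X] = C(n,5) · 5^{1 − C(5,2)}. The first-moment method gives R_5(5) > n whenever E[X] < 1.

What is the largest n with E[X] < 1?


We need C(n, 5) · 5^{1 − 10} < 1, i.e. C(n, 5) < 5^{10 − 1} = 1953125.
Check values of n near the boundary:
  n = 48: C(48, 5) = 1712304; 1712304 < 1953125? YES
  n = 49: C(49, 5) = 1906884; 1906884 < 1953125? YES
  n = 50: C(50, 5) = 2118760; 2118760 < 1953125? NO
  n = 51: C(51, 5) = 2349060; 2349060 < 1953125? NO
The largest n with C(n, 5) < 1953125 is n = 49 (where E[X] = 1906884/1953125 ≈ 0.97632). Hence R_5(5) > 49, i.e. R_5(5) ≥ 50.

Largest n = 49; hence R_5(5) > 49.


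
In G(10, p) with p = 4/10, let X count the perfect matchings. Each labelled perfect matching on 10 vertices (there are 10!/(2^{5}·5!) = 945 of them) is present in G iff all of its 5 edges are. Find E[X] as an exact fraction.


K_10 has 10!/(2^{5}·5!) = 945 labelled perfect matchings.
For each such perfect matching H, let X_H = 1 if all 5 edges of H are present in G. Then P[X_H = 1] = p^{5} = (2/5)^{5} = 32/3125.
By linearity of expectation: E[X] = Σ_H E[X_H] = 945 · p^{5} = 945 · 32/3125 = 6048/625.
Numerically: E[X] ≈ 9.6768.

E[X] = 945 · (2/5)^{5} = 6048/625 ≈ 9.6768.


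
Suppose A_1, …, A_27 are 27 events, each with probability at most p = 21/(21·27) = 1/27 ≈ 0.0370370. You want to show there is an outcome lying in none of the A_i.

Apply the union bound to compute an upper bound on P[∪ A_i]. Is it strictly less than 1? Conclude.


Union bound: P[∪_{i=1}^{27} A_i] ≤ Σ_i P[A_i] ≤ 27·p = 27·(1/27) = 1.
Numerically: 1 ≈ 1.0000000.
Is 1 < 1? NO.
Since the bound 1 is ≥ 1, the union bound is uninformative here; it does NOT by itself certify existence.

27·p = 1 ≈ 1.0000000; existence NOT certified by the union bound.


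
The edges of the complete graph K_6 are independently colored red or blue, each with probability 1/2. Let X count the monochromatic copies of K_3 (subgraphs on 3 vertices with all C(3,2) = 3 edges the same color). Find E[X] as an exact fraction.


Let X = Σ_S X_S over the C(6, 3) = 20 subsets S of size 3, where X_S = 1 if the K_3 on S is monochromatic.
For a fixed S, the K_3 on S has C(3, 2) = 3 edges. P[all 3 edges red] = (1/2)^3, and likewise for blue, so P[monochromatic] = 2·(1/2)^3 = 2^{1 − 3} = 1/4.
By linearity: E[X] = C(6, 3) · 2^{1 − 3} = 20 · 1/4 = 5.
Numerically: E[X] ≈ 5.000000.

E[X] = C(6,3)·2^(1−C(3,2)) = 5 ≈ 5.000000.


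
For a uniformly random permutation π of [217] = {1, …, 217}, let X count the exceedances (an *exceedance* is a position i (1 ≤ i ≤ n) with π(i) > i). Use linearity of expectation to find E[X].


Write X = Σ_{i=1}^{217} X_i, where X_i = 1_{π(i) > i}.
For each fixed i, π(i) is uniform over {1, …, 217} (marginal of a uniform permutation), so P[π(i) > i] = (n − i)/n. Summing: Σ_{i=1}^{217} (n − i)/n = (0 + 1 + … + 216)/217 = 217(217 − 1)/(2·217) = (217 − 1)/2.
Hence E[X] = Σ_{i=1}^{217} (217 − i)/217 = 108 ≈ 108.000000.

E[X] = 108 = 108.000000.


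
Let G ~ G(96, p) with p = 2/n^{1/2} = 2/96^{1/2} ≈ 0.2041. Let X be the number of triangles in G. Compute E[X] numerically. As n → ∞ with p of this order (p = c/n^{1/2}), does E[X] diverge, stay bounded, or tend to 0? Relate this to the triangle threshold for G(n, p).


Number of potential triangles: C(96, 3) = 142880.
Each occurs with probability p³ ≈ (0.2041)³ ≈ 8.505173e-03.
By linearity: E[X] = C(96, 3)·p³ ≈ 142880 · 8.505173e-03 ≈ 1215.2191.
Since α = 1/2 < 1, p = c/n^{1/2} ≫ 1/n is above the triangle threshold p ~ 1/n. Asymptotically E[X] ~ (c³/6)·n^{3(1−α)} = (2³/6)·n^{1.5} → ∞; triangles are abundant w.h.p.

E[X] ≈ 1215.2191; in regime p = Θ(1/n^{1/2}) E[X] diverges (above the triangle threshold p ~ 1/n).


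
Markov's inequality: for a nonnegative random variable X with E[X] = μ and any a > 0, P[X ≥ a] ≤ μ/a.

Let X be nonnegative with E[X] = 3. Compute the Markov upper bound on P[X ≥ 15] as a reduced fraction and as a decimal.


μ = E[X] = 3, a = 15.
Markov: P[X ≥ 15] ≤ μ/a = (3)/15 = 1/5.
Numerically: ≈ 0.20000.
(Since a = 15 > μ = 3.00000, the bound 1/5 is < 1 and informative.)

P[X ≥ 15] ≤ 1/5 ≈ 0.20000.


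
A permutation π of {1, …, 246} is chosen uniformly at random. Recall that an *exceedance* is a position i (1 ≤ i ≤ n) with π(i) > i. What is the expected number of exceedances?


Write X = Σ_{i=1}^{246} X_i, where X_i = 1_{π(i) > i}.
For each fixed i, π(i) is uniform over {1, …, 246} (marginal of a uniform permutation), so P[π(i) > i] = (n − i)/n. Summing: Σ_{i=1}^{246} (n − i)/n = (0 + 1 + … + 245)/246 = 246(246 − 1)/(2·246) = (246 − 1)/2.
Hence E[X] = Σ_{i=1}^{246} (246 − i)/246 = 245/2 ≈ 122.5000.

E[X] = 245/2 = 122.5000.


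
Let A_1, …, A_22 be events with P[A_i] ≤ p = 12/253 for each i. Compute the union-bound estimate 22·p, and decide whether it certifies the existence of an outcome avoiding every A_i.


Union bound: P[∪_{i=1}^{22} A_i] ≤ Σ_i P[A_i] ≤ 22·p = 22·(12/253) = 24/23.
Numerically: 24/23 ≈ 1.043478.
Is 24/23 < 1? NO.
Since the bound 24/23 is ≥ 1, the union bound is uninformative here; it does NOT by itself certify existence.

22·p = 24/23 ≈ 1.043478; existence NOT certified by the union bound.


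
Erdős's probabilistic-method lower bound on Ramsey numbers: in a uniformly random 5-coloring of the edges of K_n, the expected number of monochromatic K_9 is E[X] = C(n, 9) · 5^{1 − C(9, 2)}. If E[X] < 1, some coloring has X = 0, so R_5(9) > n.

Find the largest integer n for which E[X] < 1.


We need C(n, 9) · 5^{1 − 36} < 1, i.e. C(n, 9) < 5^{36 − 1} = 2910383045673370361328125.
Check values of n near the boundary:
  n = 2170: C(2170, 9) = 2891746779868845075610510; 2891746779868845075610510 < 2910383045673370361328125? YES
  n = 2171: C(2171, 9) = 2903784578674959601827205; 2903784578674959601827205 < 2910383045673370361328125? YES
  n = 2172: C(2172, 9) = 2915866900084148060642020; 2915866900084148060642020 < 2910383045673370361328125? NO
  n = 2173: C(2173, 9) = 2927993888115921319674265; 2927993888115921319674265 < 2910383045673370361328125? NO
The largest n with C(n, 9) < 2910383045673370361328125 is n = 2171 (where E[X] = 580756915734991920365441/582076609134674072265625 ≈ 0.99773). Hence R_5(9) > 2171, i.e. R_5(9) ≥ 2172.

Largest n = 2171; hence R_5(9) > 2171.


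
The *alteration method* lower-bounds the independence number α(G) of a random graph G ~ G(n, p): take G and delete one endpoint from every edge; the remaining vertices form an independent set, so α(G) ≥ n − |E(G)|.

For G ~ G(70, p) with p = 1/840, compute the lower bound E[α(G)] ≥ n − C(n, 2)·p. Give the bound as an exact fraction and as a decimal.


E[|E(G)|] = C(70, 2)·p = 2415 · (1/840) = 23/8.
E[α(G)] ≥ n − E[|E(G)|] = 70 − 23/8 = 537/8.
Numerically: ≈ 67.12500.
(This is only a lower bound; the true E[α(G)] may be larger.)

E[α(G)] ≥ 537/8 ≈ 67.12500.


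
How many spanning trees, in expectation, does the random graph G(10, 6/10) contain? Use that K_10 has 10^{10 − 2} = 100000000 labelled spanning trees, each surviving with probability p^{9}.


K_10 has 10^{10 − 2} = 100000000 labelled spanning trees.
For each such spanning tree H, let X_H = 1 if all 9 edges of H are present in G. Then P[X_H = 1] = p^{9} = (3/5)^{9} = 19683/1953125.
By linearity: E[X] = Σ_H E[X_H] = 100000000 · p^{9} = 100000000 · 19683/1953125 = 5038848/5.
Numerically: E[X] ≈ 1.01e+06.

E[X] = 100000000 · (3/5)^{9} = 5038848/5 ≈ 1.01e+06.


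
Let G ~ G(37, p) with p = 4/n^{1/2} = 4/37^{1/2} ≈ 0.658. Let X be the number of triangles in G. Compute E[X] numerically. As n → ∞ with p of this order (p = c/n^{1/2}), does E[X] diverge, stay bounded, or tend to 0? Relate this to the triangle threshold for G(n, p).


Number of potential triangles: C(37, 3) = 7770.
Each occurs with probability p³ ≈ (0.658)³ ≈ 2.84366e-01.
By linearity: E[X] = C(37, 3)·p³ ≈ 7770 · 2.84366e-01 ≈ 2209.522.
Since α = 1/2 < 1, p = c/n^{1/2} ≫ 1/n is above the triangle threshold p ~ 1/n. Asymptotically E[X] ~ (c³/6)·n^{3(1−α)} = (4³/6)·n^{1.5} → ∞; triangles are abundant w.h.p.

E[X] ≈ 2209.522; in regime p = Θ(1/n^{1/2}) E[X] diverges (above the triangle threshold p ~ 1/n).


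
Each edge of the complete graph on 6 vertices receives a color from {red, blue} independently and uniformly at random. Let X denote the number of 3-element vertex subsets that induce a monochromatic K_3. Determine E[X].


Let X = Σ_S X_S over the C(6, 3) = 20 subsets S of size 3, where X_S = 1 if the K_3 on S is monochromatic.
For a fixed S, the K_3 on S has C(3, 2) = 3 edges. P[all 3 edges red] = (1/2)^3, and likewise for blue, so P[monochromatic] = 2·(1/2)^3 = 2^{1 − 3} = 1/4.
Summing: E[X] = C(6, 3) · 2^{1 − 3} = 20 · 1/4 = 5.
Numerically: E[X] ≈ 5.00000.

E[X] = C(6,3)·2^(1−C(3,2)) = 5 ≈ 5.00000.


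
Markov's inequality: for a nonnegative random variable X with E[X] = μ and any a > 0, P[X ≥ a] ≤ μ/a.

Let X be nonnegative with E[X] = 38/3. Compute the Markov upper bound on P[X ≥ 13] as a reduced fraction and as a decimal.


μ = E[X] = 38/3, a = 13.
Markov: P[X ≥ 13] ≤ μ/a = (38/3)/13 = 38/39.
Numerically: ≈ 0.97436.
(Since a = 13 > μ = 12.66667, the bound 38/39 is < 1 and informative.)

P[X ≥ 13] ≤ 38/39 ≈ 0.97436.


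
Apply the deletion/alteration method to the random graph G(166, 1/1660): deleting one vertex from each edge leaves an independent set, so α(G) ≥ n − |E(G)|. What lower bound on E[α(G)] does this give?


E[|E(G)|] = C(166, 2)·p = 13695 · (1/1660) = 33/4.
E[α(G)] ≥ n − E[|E(G)|] = 166 − 33/4 = 631/4.
Numerically: ≈ 157.75000.
(This is only a lower bound; the true E[α(G)] may be larger.)

E[α(G)] ≥ 631/4 ≈ 157.75000.


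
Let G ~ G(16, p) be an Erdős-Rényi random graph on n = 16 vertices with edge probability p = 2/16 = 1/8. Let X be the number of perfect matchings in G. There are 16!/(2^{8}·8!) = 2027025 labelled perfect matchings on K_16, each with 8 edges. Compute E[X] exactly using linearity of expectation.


K_16 has 16!/(2^{8}·8!) = 2027025 labelled perfect matchings.
For each such perfect matching H, let X_H = 1 if all 8 edges of H are present in G. Then P[X_H = 1] = p^{8} = (1/8)^{8} = 1/16777216.
Summing the indicators: E[X] = Σ_H E[X_H] = 2027025 · p^{8} = 2027025 · 1/16777216 = 2027025/16777216.
Numerically: E[X] ≈ 0.12082.

E[X] = 2027025 · (1/8)^{8} = 2027025/16777216 ≈ 0.12082.


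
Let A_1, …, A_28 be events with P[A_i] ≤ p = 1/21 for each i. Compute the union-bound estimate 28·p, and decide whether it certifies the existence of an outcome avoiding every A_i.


Union bound: P[∪_{i=1}^{28} A_i] ≤ Σ_i P[A_i] ≤ 28·p = 28·(1/21) = 4/3.
Numerically: 4/3 ≈ 1.3333.
Is 4/3 < 1? NO.
Since the bound 4/3 is ≥ 1, the union bound is uninformative here; it does NOT by itself certify existence.

28·p = 4/3 ≈ 1.3333; existence NOT certified by the union bound.


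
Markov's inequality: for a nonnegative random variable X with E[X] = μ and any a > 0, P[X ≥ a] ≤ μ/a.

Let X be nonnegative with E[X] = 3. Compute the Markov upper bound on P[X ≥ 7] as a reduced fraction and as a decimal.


μ = E[X] = 3, a = 7.
Markov: P[X ≥ 7] ≤ μ/a = (3)/7 = 3/7.
Numerically: ≈ 0.428571.
(Since a = 7 > μ = 3.000000, the bound 3/7 is < 1 and informative.)

P[X ≥ 7] ≤ 3/7 ≈ 0.428571.


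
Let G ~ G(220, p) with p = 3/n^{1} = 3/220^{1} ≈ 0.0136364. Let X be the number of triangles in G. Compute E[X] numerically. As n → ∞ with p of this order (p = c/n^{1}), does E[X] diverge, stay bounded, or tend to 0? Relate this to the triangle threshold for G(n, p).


Number of potential triangles: C(220, 3) = 1750540.
Each occurs with probability p³ ≈ (0.0136364)³ ≈ 2.53568745e-06.
By linearity: E[X] = C(220, 3)·p³ ≈ 1750540 · 2.53568745e-06 ≈ 4.438822.
Here α = 1, so p = 3/n is exactly at the triangle threshold p ~ 1/n. Asymptotically E[X] → c³/6 = 3³/6 = 9/2 ≈ 4.500000, a bounded constant. In this regime the triangle count is asymptotically Poisson(c³/6).

E[X] ≈ 4.438822; in regime p = Θ(1/n^{1}) E[X] stays bounded (at the triangle threshold p ~ 1/n).


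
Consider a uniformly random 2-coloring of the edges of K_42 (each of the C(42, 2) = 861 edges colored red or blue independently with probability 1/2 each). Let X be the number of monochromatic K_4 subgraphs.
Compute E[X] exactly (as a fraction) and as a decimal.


Let X = Σ_S X_S over the C(42, 4) = 111930 subsets S of size 4, where X_S = 1 if the K_4 on S is monochromatic.
For a fixed S, the K_4 on S has C(4, 2) = 6 edges. P[all 6 edges red] = (1/2)^6, and likewise for blue, so P[monochromatic] = 2·(1/2)^6 = 2^{1 − 6} = 1/32.
By linearity: E[X] = C(42, 4) · 2^{1 − 6} = 111930 · 1/32 = 55965/16.
Numerically: E[X] ≈ 3497.81250.

E[X] = C(42,4)·2^(1−C(4,2)) = 55965/16 ≈ 3497.81250.


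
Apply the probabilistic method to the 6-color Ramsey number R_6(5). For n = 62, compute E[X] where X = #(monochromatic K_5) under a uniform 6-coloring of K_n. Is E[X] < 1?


E[X] = C(62, 5) · 6^{1 − 10} = 6471002 · 6^{−9} = 6471002/10077696.
As a reduced fraction: E[X] = 3235501/5038848 ≈ 0.642.
Is E[X] < 1? YES.
Since E[X] < 1, there exists a 6-coloring of K_{62} with no monochromatic K_5; hence R_6(5) > 62.

E[X] = 3235501/5038848 ≈ 0.642; E[X] < 1, so R_6(5) > 62.


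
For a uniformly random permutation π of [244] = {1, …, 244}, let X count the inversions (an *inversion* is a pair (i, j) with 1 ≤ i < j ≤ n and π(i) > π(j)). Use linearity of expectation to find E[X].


Write X = Σ X_I over the C(244, 2) = 29646 pairs i < j, with X_I the indicator of one inversion.
There are 29646 indicators.
For each fixed pair i < j, the values π(i) and π(j) are two distinct elements of {1, …, 244} in uniformly random order; by symmetry P[π(i) > π(j)] = 1/2.
By linearity: E[X] = 29646 · (1/2) = C(244, 2) · (1/2) = 29646/2 = 14823 ≈ 14823.0000.

E[X] = 14823 = 14823.0000.


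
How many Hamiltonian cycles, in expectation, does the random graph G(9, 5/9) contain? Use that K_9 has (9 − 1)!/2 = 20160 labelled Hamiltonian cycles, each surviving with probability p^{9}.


K_9 has (9 − 1)!/2 = 20160 labelled Hamiltonian cycles.
For each such Hamiltonian cycle H, let X_H = 1 if all 9 edges of H are present in G. Then P[X_H = 1] = p^{9} = (5/9)^{9} = 1953125/387420489.
Summing the indicators: E[X] = Σ_H E[X_H] = 20160 · p^{9} = 20160 · 1953125/387420489 = 4375000000/43046721.
Numerically: E[X] ≈ 101.6.

E[X] = 20160 · (5/9)^{9} = 4375000000/43046721 ≈ 101.6.


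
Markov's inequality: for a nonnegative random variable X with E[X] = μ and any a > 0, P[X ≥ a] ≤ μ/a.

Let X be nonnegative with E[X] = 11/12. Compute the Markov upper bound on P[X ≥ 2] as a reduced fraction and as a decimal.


μ = E[X] = 11/12, a = 2.
Markov: P[X ≥ 2] ≤ μ/a = (11/12)/2 = 11/24.
Numerically: ≈ 0.458.
(Since a = 2 > μ = 0.917, the bound 11/24 is < 1 and informative.)

P[X ≥ 2] ≤ 11/24 ≈ 0.458.


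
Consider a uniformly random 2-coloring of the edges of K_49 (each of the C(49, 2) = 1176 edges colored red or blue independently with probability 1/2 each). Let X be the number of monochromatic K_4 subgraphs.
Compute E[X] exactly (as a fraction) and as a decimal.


Let X = Σ_S X_S over the C(49, 4) = 211876 subsets S of size 4, where X_S = 1 if the K_4 on S is monochromatic.
For a fixed S, the K_4 on S has C(4, 2) = 6 edges. P[all 6 edges red] = (1/2)^6, and likewise for blue, so P[monochromatic] = 2·(1/2)^6 = 2^{1 − 6} = 1/32.
Summing: E[X] = C(49, 4) · 2^{1 − 6} = 211876 · 1/32 = 52969/8.
Numerically: E[X] ≈ 6621.125000.

E[X] = C(49,4)·2^(1−C(4,2)) = 52969/8 ≈ 6621.125000.


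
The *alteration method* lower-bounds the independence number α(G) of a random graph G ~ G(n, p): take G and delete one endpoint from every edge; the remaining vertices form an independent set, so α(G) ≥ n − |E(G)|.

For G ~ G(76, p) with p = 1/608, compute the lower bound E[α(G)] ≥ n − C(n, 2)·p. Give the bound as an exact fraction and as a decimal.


E[|E(G)|] = C(76, 2)·p = 2850 · (1/608) = 75/16.
E[α(G)] ≥ n − E[|E(G)|] = 76 − 75/16 = 1141/16.
Numerically: ≈ 71.3125.
(This is only a lower bound; the true E[α(G)] may be larger.)

E[α(G)] ≥ 1141/16 ≈ 71.3125.


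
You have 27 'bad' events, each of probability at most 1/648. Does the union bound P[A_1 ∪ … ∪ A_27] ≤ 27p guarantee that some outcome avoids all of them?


Union bound: P[∪_{i=1}^{27} A_i] ≤ Σ_i P[A_i] ≤ 27·p = 27·(1/648) = 1/24.
Numerically: 1/24 ≈ 0.0416667.
Is 1/24 < 1? YES.
Since P[∪ A_i] ≤ 1/24 < 1, the complement has P[∩ A_i^c] ≥ 1 − 1/24 = 23/24 > 0, so some outcome avoids every A_i.

27·p = 1/24 ≈ 0.0416667; existence CERTIFIED by the union bound.


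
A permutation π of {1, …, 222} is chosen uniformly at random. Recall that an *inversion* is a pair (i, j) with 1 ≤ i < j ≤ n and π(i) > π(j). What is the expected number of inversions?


Write X = Σ X_I over the C(222, 2) = 24531 pairs i < j, with X_I the indicator of one inversion.
There are 24531 indicators.
For each fixed pair i < j, the values π(i) and π(j) are two distinct elements of {1, …, 222} in uniformly random order; by symmetry P[π(i) > π(j)] = 1/2.
By linearity: E[X] = 24531 · (1/2) = C(222, 2) · (1/2) = 24531/2 = 24531/2 ≈ 12265.500000.

E[X] = 24531/2 = 12265.500000.


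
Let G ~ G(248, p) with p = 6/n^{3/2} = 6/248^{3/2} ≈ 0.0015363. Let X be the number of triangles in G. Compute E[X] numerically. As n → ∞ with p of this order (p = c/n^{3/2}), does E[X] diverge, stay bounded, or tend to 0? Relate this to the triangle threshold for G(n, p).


Number of potential triangles: C(248, 3) = 2511496.
Each occurs with probability p³ ≈ (0.0015363)³ ≈ 3.6259448e-09.
By linearity: E[X] = C(248, 3)·p³ ≈ 2511496 · 3.6259448e-09 ≈ 0.00911.
Since α = 3/2 > 1, p = c/n^{3/2} = o(1/n) is below the triangle threshold p ~ 1/n. Asymptotically E[X] ~ (c³/6)·n^{3(1−α)} = (6³/6)·n^{-1.5} → 0, so by Markov's inequality G has no triangles w.h.p.

E[X] ≈ 0.00911; in regime p = Θ(1/n^{3/2}) E[X] tends to 0 (below the triangle threshold p ~ 1/n).


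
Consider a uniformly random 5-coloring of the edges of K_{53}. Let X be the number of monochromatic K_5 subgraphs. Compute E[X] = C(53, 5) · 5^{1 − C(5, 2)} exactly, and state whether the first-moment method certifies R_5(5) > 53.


E[X] = C(53, 5) · 5^{1 − 10} = 2869685 · 5^{−9} = 2869685/1953125.
As a reduced fraction: E[X] = 573937/390625 ≈ 1.469.
Is E[X] < 1? NO.
Since E[X] ≥ 1, the first-moment bound is inconclusive at n = 53; it does NOT by itself certify R_5(5) > 53.

E[X] = 573937/390625 ≈ 1.469; E[X] ≥ 1; first-moment method inconclusive here.


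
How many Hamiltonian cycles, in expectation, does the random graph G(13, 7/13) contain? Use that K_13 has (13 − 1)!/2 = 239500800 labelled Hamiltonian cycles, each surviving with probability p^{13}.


K_13 has (13 − 1)!/2 = 239500800 labelled Hamiltonian cycles.
For each such Hamiltonian cycle H, let X_H = 1 if all 13 edges of H are present in G. Then P[X_H = 1] = p^{13} = (7/13)^{13} = 96889010407/302875106592253.
By linearity: E[X] = Σ_H E[X_H] = 239500800 · p^{13} = 239500800 · 96889010407/302875106592253 = 23204995503684825600/302875106592253.
Numerically: E[X] ≈ 76616.

E[X] = 239500800 · (7/13)^{13} = 23204995503684825600/302875106592253 ≈ 76616.


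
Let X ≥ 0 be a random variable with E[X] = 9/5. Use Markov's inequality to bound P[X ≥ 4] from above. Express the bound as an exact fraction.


μ = E[X] = 9/5, a = 4.
Markov: P[X ≥ 4] ≤ μ/a = (9/5)/4 = 9/20.
Numerically: ≈ 0.450.
(Since a = 4 > μ = 1.800, the bound 9/20 is < 1 and informative.)

P[X ≥ 4] ≤ 9/20 ≈ 0.450.


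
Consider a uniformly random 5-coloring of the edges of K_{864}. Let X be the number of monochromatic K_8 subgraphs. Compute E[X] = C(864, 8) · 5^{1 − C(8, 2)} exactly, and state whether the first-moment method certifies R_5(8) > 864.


E[X] = C(864, 8) · 5^{1 − 28} = 7455455062926006708 · 5^{−27} = 7455455062926006708/7450580596923828125.
As a reduced fraction: E[X] = 7455455062926006708/7450580596923828125 ≈ 1.0007.
Is E[X] < 1? NO.
Since E[X] ≥ 1, the first-moment bound is inconclusive at n = 864; it does NOT by itself certify R_5(8) > 864.

E[X] = 7455455062926006708/7450580596923828125 ≈ 1.0007; E[X] ≥ 1; first-moment method inconclusive here.


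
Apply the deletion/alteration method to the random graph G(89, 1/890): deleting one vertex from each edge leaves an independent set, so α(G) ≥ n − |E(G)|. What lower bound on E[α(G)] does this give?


E[|E(G)|] = C(89, 2)·p = 3916 · (1/890) = 22/5.
E[α(G)] ≥ n − E[|E(G)|] = 89 − 22/5 = 423/5.
Numerically: ≈ 84.600.
(This is only a lower bound; the true E[α(G)] may be larger.)

E[α(G)] ≥ 423/5 ≈ 84.600.


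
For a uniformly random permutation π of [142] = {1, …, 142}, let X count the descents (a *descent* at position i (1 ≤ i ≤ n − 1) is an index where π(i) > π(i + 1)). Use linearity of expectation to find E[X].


Write X = Σ X_I over i = 1, …, 141, with X_I the indicator of one descent.
There are 141 indicators.
For each fixed i, the pair (π(i), π(i+1)) is a uniformly random ordered pair of distinct values from {1, …, 142}; by symmetry P[π(i) > π(i+1)] = 1/2.
By linearity: E[X] = 141 · (1/2) = (142 − 1) · (1/2) = 141/2 ≈ 70.50000.

E[X] = 141/2 = 70.50000.


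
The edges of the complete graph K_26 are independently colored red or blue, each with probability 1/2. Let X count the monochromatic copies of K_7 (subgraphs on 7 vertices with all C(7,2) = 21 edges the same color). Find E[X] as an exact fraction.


Let X = Σ_S X_S over the C(26, 7) = 657800 subsets S of size 7, where X_S = 1 if the K_7 on S is monochromatic.
For a fixed S, the K_7 on S has C(7, 2) = 21 edges. P[all 21 edges red] = (1/2)^21, and likewise for blue, so P[monochromatic] = 2·(1/2)^21 = 2^{1 − 21} = 1/1048576.
Summing: E[X] = C(26, 7) · 2^{1 − 21} = 657800 · 1/1048576 = 82225/131072.
Numerically: E[X] ≈ 0.627.

E[X] = C(26,7)·2^(1−C(7,2)) = 82225/131072 ≈ 0.627.
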